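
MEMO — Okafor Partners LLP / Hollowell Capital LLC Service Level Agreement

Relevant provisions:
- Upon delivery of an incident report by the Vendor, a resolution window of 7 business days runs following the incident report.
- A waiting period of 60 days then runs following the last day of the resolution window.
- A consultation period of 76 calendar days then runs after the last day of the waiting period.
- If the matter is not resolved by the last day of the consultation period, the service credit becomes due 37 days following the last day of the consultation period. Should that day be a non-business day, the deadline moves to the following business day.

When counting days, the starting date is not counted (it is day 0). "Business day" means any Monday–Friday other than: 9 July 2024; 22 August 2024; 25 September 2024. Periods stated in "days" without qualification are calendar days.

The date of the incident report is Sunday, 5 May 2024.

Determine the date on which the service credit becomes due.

4 November 2024

The last day of the resolution window: 7 business days after Sunday, 5 May 2024, skipping weekends — May 6, May 7, May 8, May 9, May 10, May 13, May 14 — lands on Tuesday, 14 May 2024.
Adding 60 calendar days to 14 May 2024 gives 13 July 2024, which is the last day of the waiting period.
The last day of the consultation period: 76 calendar days after 13 July 2024 is 27 September 2024.
The date on which the service credit becomes due: 27 September 2024 + 37 days = 3 November 2024. That falls on a Sunday, so it rolls to the next business day, Monday, 4 November 2024.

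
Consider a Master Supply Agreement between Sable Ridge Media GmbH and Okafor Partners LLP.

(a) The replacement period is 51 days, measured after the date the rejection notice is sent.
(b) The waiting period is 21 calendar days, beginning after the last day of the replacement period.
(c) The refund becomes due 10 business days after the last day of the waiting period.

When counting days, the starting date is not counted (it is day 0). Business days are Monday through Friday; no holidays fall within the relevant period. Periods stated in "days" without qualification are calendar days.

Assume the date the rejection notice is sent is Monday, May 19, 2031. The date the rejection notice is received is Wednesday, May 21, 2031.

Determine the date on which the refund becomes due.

Adding 51 calendar days to May 19, 2031 gives Jul 9, 2031, which is the last day of the replacement period.
The last day of the waiting period: Jul 9, 2031 + 21 days = Jul 30, 2031.
The date on which the refund becomes due: 10 business days after Wednesday, Jul 30, 2031, skipping weekends — Jul 31, Aug 1, Aug 4, Aug 5, Aug 6, Aug 7, Aug 8, Aug 11, Aug 12, Aug 13 — lands on Wednesday, Aug 13, 2031.

Aug 13, 2031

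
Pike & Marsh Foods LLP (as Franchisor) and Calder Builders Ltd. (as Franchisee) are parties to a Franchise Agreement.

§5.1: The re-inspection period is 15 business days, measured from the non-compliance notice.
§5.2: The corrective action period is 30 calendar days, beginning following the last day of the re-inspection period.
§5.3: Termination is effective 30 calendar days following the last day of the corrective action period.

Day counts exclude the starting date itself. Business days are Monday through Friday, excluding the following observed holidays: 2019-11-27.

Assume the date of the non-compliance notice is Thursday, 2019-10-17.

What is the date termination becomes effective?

From Thursday, 2019-10-17, 15 business days (Oct 18, Oct 21, Oct 22, Oct 23, …, Nov 5, Nov 6, Nov 7, skipping weekends) brings us to Thursday, 2019-11-07, which is the last day of the re-inspection period.
The last day of the corrective action period: 2019-11-07 + 30 days = 2019-12-07.
The date termination becomes effective: 2019-12-07 + 30 days = 2020-01-06.

2020-01-06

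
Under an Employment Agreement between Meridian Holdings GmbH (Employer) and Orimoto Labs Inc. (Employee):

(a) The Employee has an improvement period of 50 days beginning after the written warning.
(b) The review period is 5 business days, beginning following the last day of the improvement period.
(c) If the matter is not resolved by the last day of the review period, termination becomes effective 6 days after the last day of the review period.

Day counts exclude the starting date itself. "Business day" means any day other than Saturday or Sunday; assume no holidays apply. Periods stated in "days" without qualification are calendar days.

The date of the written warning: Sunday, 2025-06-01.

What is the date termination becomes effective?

2025-08-03

Adding 50 calendar days to 2025-06-01 gives 2025-07-21, which is the last day of the improvement period.
From Monday, 2025-07-21, 5 business days (Jul 22, Jul 23, Jul 24, Jul 25, Jul 28, skipping weekends) brings us to Monday, 2025-07-28, which is the last day of the review period.
Adding 6 calendar days to 2025-07-28 gives 2025-08-03, which is the date termination becomes effective.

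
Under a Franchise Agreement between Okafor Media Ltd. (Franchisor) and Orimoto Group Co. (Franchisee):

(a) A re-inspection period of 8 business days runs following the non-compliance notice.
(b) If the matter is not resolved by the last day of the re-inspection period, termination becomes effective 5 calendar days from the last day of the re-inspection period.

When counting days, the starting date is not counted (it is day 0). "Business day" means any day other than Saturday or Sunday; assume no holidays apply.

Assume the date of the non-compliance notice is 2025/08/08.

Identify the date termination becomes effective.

2025/08/25

From Friday, 2025/08/08, 8 business days (Aug 11, Aug 12, Aug 13, Aug 14, Aug 15, Aug 18, Aug 19, Aug 20, skipping weekends) brings us to Wednesday, 2025/08/20, which is the last day of the re-inspection period.
The date termination becomes effective: 5 calendar days after 2025/08/20 is 2025/08/25.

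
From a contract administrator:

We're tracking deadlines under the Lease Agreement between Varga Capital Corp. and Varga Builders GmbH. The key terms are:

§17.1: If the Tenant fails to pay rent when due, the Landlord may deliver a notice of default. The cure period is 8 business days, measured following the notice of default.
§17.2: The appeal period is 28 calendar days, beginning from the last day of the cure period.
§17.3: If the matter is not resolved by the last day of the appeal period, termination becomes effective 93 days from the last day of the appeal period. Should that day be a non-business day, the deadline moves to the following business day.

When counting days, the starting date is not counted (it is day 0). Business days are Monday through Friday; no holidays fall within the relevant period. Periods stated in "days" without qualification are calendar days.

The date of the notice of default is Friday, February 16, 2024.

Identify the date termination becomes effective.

June 28, 2024

From Friday, February 16, 2024, 8 business days (Feb 19, Feb 20, Feb 21, Feb 22, Feb 23, Feb 26, Feb 27, Feb 28, skipping weekends) brings us to Wednesday, February 28, 2024, which is the last day of the cure period.
The last day of the appeal period: 28 calendar days after February 28, 2024 is March 27, 2024.
The date termination becomes effective: 93 calendar days after March 27, 2024 is June 28, 2024. June 28, 2024 is a Friday, so no roll-forward applies.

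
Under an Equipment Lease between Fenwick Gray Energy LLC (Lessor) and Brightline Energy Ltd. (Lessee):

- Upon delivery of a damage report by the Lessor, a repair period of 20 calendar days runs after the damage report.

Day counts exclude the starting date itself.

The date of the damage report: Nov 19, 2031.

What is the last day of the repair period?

The last day of the repair period: 20 calendar days after Nov 19, 2031 is Dec 9, 2031.

Dec 9, 2031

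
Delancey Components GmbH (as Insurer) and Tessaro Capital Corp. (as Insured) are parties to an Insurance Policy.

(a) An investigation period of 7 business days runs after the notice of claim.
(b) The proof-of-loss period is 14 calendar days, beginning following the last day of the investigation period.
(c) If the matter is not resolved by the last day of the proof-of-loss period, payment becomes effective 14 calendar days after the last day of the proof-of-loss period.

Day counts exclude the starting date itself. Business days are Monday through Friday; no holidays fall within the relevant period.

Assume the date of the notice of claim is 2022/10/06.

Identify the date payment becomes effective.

2022/11/14

The last day of the investigation period: 7 business days after Thursday, 2022/10/06, skipping weekends — Oct 7, Oct 10, Oct 11, Oct 12, Oct 13, Oct 14, Oct 17 — lands on Monday, 2022/10/17.
The last day of the proof-of-loss period: 2022/10/17 + 14 days = 2022/10/31.
The date payment becomes effective: 14 calendar days after 2022/10/31 is 2022/11/14.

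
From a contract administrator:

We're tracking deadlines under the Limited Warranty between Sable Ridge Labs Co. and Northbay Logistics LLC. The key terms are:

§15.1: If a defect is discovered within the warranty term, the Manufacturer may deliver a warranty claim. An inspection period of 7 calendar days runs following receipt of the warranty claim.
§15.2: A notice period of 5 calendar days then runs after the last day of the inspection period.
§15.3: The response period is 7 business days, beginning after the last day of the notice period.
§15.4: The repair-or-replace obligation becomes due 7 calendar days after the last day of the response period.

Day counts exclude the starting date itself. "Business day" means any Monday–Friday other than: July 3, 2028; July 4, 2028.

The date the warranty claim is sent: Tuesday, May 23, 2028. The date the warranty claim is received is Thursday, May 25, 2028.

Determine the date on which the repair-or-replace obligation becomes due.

June 22, 2028

The last day of the inspection period: 7 calendar days after May 25, 2028 is June 1, 2028.
Adding 5 calendar days to June 1, 2028 gives June 6, 2028, which is the last day of the notice period.
From Tuesday, June 6, 2028, 7 business days (Jun 7, Jun 8, Jun 9, Jun 12, Jun 13, Jun 14, Jun 15, skipping weekends) brings us to Thursday, June 15, 2028, which is the last day of the response period.
The date on which the repair-or-replace obligation becomes due: 7 calendar days after June 15, 2028 is June 22, 2028.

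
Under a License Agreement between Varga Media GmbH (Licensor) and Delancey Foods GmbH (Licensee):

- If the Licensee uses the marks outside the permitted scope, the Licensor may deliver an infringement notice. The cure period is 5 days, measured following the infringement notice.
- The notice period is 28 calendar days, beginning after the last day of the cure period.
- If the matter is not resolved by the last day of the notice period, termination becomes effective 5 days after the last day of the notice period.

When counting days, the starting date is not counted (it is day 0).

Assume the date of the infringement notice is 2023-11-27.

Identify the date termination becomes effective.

2024-01-04

The last day of the cure period: 2023-11-27 + 5 days = 2023-12-02.
The last day of the notice period: 28 calendar days after 2023-12-02 is 2023-12-30.
The date termination becomes effective: 2023-12-30 + 5 days = 2024-01-04.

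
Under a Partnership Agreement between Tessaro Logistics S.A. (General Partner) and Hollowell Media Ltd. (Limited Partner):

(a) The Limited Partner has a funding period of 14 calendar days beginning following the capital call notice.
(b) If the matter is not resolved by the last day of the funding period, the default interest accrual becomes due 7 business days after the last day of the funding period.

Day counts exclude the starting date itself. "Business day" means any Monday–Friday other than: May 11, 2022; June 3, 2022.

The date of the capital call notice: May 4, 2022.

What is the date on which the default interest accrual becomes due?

May 27, 2022

The last day of the funding period: May 4, 2022 + 14 days = May 18, 2022.
The date on which the default interest accrual becomes due: 7 business days after Wednesday, May 18, 2022, skipping weekends — May 19, May 20, May 23, May 24, May 25, May 26, May 27 — lands on Friday, May 27, 2022.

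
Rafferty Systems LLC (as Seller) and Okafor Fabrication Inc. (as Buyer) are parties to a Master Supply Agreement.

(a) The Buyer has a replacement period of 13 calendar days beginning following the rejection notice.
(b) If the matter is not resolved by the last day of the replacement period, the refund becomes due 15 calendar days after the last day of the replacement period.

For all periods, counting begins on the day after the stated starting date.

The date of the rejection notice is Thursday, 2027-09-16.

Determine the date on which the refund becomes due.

2027-10-14

Adding 13 calendar days to 2027-09-16 gives 2027-09-29, which is the last day of the replacement period.
Adding 15 calendar days to 2027-09-29 gives 2027-10-14, which is the date on which the refund becomes due.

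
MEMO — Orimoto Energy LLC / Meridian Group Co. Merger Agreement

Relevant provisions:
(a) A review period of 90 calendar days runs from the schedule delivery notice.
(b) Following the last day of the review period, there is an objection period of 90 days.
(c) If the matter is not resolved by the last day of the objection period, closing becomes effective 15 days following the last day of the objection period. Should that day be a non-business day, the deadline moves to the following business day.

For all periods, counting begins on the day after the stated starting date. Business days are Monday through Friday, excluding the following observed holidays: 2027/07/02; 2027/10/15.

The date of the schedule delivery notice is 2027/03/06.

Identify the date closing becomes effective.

2027/09/17

Adding 90 calendar days to 2027/03/06 gives 2027/06/04, which is the last day of the review period.
The last day of the objection period: 2027/06/04 + 90 days = 2027/09/02.
The date closing becomes effective: 2027/09/02 + 15 days = 2027/09/17. 2027/09/17 is a Friday and is not a listed holiday, so no roll-forward applies.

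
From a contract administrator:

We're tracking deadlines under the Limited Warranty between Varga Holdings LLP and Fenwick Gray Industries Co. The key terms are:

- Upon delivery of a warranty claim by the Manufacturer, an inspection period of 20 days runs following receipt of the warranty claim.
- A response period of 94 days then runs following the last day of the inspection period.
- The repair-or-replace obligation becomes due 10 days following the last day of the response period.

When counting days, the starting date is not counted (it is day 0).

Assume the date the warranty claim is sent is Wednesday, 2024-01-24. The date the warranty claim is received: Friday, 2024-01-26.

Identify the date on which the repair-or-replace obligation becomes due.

The last day of the inspection period: 20 calendar days after 2024-01-26 is 2024-02-15.
The last day of the response period: 94 calendar days after 2024-02-15 is 2024-05-19.
The date on which the repair-or-replace obligation becomes due: 2024-05-19 + 10 days = 2024-05-29.

2024-05-29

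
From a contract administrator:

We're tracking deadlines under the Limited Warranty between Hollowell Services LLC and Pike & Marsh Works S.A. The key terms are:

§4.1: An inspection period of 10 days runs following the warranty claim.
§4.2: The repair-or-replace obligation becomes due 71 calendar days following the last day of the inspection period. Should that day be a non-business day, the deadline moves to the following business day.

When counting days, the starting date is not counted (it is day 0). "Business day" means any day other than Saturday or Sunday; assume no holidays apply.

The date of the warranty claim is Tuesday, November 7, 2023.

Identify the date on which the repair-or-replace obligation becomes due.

January 29, 2024

The last day of the inspection period: 10 calendar days after November 7, 2023 is November 17, 2023.
The date on which the repair-or-replace obligation becomes due: November 17, 2023 + 71 days = January 27, 2024. That falls on a Saturday, so it rolls to the next business day, Monday, January 29, 2024.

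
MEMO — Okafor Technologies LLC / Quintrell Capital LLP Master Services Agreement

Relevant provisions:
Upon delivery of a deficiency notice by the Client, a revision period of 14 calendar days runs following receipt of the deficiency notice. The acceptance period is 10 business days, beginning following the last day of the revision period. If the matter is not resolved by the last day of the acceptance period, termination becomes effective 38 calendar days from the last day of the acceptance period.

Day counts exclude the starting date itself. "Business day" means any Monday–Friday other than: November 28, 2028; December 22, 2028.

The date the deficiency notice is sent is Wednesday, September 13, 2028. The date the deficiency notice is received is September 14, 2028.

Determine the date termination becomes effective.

Adding 14 calendar days to September 14, 2028 gives September 28, 2028, which is the last day of the revision period.
The last day of the acceptance period: 10 business days after Thursday, September 28, 2028, skipping weekends — Sep 29, Oct 2, Oct 3, Oct 4, Oct 5, Oct 6, Oct 9, Oct 10, Oct 11, Oct 12 — lands on Thursday, October 12, 2028.
Adding 38 calendar days to October 12, 2028 gives November 19, 2028, which is the date termination becomes effective.

November 19, 2028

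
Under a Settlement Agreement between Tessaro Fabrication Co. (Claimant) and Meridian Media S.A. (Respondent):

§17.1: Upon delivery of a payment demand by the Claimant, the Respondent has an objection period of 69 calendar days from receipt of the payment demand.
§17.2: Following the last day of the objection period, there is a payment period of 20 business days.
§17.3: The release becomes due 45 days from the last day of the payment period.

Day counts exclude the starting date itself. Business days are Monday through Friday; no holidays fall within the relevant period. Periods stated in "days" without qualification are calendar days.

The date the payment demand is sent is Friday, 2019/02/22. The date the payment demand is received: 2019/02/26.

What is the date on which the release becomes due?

2019/07/18

Adding 69 calendar days to 2019/02/26 gives 2019/05/06, which is the last day of the objection period.
The last day of the payment period: counting 20 business days from Monday, 2019/05/06 (May 7, May 8, May 9, May 10, …, May 30, May 31, Jun 3, skipping weekends) reaches Monday, 2019/06/03.
The date on which the release becomes due: 45 calendar days after 2019/06/03 is 2019/07/18.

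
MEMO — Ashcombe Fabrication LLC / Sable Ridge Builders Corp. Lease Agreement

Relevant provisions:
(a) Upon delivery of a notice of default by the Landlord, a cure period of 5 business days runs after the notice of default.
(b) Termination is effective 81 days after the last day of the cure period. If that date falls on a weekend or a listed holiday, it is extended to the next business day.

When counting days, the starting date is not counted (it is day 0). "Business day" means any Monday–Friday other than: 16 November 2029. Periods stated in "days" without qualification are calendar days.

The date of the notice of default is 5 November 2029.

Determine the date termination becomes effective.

From Monday, 5 November 2029, 5 business days (Nov 6, Nov 7, Nov 8, Nov 9, Nov 12, skipping weekends) brings us to Monday, 12 November 2029, which is the last day of the cure period.
The date termination becomes effective: 81 calendar days after 12 November 2029 is 1 February 2030. 1 February 2030 is a Friday and is not a listed holiday, so no roll-forward applies.

1 February 2030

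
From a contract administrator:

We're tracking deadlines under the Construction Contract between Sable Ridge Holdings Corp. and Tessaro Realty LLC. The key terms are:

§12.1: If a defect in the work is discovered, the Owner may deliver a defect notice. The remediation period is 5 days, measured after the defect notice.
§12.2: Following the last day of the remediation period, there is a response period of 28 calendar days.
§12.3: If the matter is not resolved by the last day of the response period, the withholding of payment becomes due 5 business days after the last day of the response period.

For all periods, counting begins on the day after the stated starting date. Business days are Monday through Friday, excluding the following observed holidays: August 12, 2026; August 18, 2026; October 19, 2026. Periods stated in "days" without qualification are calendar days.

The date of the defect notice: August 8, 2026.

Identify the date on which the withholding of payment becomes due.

The last day of the remediation period: 5 calendar days after August 8, 2026 is August 13, 2026.
The last day of the response period: 28 calendar days after August 13, 2026 is September 10, 2026.
From Thursday, September 10, 2026, 5 business days (Sep 11, Sep 14, Sep 15, Sep 16, Sep 17, skipping weekends) brings us to Thursday, September 17, 2026, which is the date on which the withholding of payment becomes due.

September 17, 2026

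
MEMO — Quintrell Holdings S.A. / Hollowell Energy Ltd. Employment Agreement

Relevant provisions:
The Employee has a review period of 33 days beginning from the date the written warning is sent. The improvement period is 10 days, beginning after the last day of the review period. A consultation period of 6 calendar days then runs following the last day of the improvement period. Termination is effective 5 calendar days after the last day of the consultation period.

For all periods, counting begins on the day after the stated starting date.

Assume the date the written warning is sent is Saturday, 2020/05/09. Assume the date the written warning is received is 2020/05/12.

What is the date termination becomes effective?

2020/07/02

The last day of the review period: 33 calendar days after 2020/05/09 is 2020/06/11.
The last day of the improvement period: 2020/06/11 + 10 days = 2020/06/21.
The last day of the consultation period: 6 calendar days after 2020/06/21 is 2020/06/27.
Adding 5 calendar days to 2020/06/27 gives 2020/07/02, which is the date termination becomes effective.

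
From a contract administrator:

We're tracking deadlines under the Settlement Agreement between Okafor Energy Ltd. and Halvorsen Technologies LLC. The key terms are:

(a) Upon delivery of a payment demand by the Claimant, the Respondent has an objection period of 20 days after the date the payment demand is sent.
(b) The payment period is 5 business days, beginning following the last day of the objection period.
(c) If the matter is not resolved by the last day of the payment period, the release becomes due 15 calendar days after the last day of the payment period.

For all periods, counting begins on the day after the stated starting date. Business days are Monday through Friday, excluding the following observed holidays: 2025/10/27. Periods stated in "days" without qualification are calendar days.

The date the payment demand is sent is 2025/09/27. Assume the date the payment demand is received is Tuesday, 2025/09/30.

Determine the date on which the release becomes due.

The last day of the objection period: 2025/09/27 + 20 days = 2025/10/17.
The last day of the payment period: counting 5 business days from Friday, 2025/10/17 (Oct 20, Oct 21, Oct 22, Oct 23, Oct 24, skipping weekends) reaches Friday, 2025/10/24.
The date on which the release becomes due: 2025/10/24 + 15 days = 2025/11/08.

2025/11/08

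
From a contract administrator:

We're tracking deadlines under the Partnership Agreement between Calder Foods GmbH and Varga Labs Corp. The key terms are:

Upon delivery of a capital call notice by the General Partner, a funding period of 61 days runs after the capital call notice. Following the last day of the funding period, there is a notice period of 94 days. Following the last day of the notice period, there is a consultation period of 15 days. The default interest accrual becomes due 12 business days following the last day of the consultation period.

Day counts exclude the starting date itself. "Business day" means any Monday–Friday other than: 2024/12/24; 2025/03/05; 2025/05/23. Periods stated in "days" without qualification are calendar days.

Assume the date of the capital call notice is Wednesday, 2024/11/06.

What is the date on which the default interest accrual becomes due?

2025/05/13

The last day of the funding period: 2024/11/06 + 61 days = 2025/01/06.
The last day of the notice period: 2025/01/06 + 94 days = 2025/04/10.
The last day of the consultation period: 15 calendar days after 2025/04/10 is 2025/04/25.
The date on which the default interest accrual becomes due: 12 business days after Friday, 2025/04/25, skipping weekends — Apr 28, Apr 29, Apr 30, May 1, …, May 9, May 12, May 13 — lands on Tuesday, 2025/05/13.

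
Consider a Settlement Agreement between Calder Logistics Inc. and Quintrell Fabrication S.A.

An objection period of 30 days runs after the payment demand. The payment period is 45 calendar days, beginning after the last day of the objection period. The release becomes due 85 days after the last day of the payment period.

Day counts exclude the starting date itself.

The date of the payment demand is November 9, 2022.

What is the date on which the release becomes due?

Adding 30 calendar days to November 9, 2022 gives December 9, 2022, which is the last day of the objection period.
The last day of the payment period: 45 calendar days after December 9, 2022 is January 23, 2023.
The date on which the release becomes due: January 23, 2023 + 85 days = April 18, 2023.

April 18, 2023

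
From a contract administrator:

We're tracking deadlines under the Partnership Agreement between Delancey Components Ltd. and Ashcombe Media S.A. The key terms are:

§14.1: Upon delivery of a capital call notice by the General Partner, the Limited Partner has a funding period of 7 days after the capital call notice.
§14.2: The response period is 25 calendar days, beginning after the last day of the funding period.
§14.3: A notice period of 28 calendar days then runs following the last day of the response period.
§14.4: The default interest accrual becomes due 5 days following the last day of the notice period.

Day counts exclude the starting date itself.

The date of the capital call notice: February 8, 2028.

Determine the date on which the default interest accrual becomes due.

The last day of the funding period: 7 calendar days after February 8, 2028 is February 15, 2028.
Adding 25 calendar days to February 15, 2028 gives March 11, 2028, which is the last day of the response period.
Adding 28 calendar days to March 11, 2028 gives April 8, 2028, which is the last day of the notice period.
Adding 5 calendar days to April 8, 2028 gives April 13, 2028, which is the date on which the default interest accrual becomes due.

April 13, 2028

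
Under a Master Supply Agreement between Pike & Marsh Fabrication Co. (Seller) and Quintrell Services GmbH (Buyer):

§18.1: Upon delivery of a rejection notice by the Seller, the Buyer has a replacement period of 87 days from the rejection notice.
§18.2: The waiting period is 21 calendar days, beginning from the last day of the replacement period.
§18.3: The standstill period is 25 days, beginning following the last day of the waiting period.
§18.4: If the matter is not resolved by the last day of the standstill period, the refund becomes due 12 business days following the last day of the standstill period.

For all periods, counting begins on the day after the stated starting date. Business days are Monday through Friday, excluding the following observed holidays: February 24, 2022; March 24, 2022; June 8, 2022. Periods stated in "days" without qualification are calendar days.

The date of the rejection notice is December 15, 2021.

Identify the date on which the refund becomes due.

May 13, 2022

The last day of the replacement period: 87 calendar days after December 15, 2021 is March 12, 2022.
Adding 21 calendar days to March 12, 2022 gives April 2, 2022, which is the last day of the waiting period.
The last day of the standstill period: April 2, 2022 + 25 days = April 27, 2022.
From Wednesday, April 27, 2022, 12 business days (Apr 28, Apr 29, May 2, May 3, …, May 11, May 12, May 13, skipping weekends) brings us to Friday, May 13, 2022, which is the date on which the refund becomes due.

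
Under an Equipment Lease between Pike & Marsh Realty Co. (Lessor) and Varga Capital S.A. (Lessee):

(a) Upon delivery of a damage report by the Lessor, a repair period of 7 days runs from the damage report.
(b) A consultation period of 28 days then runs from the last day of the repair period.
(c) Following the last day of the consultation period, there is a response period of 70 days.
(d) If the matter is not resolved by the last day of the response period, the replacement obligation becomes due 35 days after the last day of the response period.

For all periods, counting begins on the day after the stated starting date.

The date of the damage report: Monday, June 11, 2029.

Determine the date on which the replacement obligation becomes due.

The last day of the repair period: 7 calendar days after June 11, 2029 is June 18, 2029.
The last day of the consultation period: June 18, 2029 + 28 days = July 16, 2029.
The last day of the response period: 70 calendar days after July 16, 2029 is September 24, 2029.
The date on which the replacement obligation becomes due: September 24, 2029 + 35 days = October 29, 2029.

October 29, 2029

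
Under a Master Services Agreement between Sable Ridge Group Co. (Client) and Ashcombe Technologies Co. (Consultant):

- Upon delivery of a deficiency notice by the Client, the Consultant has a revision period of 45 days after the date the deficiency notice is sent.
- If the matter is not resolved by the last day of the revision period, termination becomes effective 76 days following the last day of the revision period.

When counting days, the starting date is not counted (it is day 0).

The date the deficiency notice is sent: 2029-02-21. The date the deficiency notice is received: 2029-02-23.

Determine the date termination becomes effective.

2029-06-22

Adding 45 calendar days to 2029-02-21 gives 2029-04-07, which is the last day of the revision period.
The date termination becomes effective: 76 calendar days after 2029-04-07 is 2029-06-22.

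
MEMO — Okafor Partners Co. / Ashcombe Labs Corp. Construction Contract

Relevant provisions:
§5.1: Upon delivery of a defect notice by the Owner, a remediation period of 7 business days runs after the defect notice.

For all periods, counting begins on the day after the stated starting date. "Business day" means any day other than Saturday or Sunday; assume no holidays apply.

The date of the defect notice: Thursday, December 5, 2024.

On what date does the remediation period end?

December 16, 2024

The last day of the remediation period: 7 business days after Thursday, December 5, 2024, skipping weekends — Dec 6, Dec 9, Dec 10, Dec 11, Dec 12, Dec 13, Dec 16 — lands on Monday, December 16, 2024.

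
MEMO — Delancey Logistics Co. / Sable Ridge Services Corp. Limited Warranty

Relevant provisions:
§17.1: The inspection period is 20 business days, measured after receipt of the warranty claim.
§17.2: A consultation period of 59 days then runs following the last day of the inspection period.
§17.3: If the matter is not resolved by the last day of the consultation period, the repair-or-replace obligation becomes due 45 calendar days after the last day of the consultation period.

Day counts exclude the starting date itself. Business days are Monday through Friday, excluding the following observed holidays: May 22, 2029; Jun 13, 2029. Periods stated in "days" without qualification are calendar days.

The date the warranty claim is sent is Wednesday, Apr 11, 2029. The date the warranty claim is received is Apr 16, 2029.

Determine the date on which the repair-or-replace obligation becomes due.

The last day of the inspection period: counting 20 business days from Monday, Apr 16, 2029 (Apr 17, Apr 18, Apr 19, Apr 20, …, May 10, May 11, May 14, skipping weekends) reaches Monday, May 14, 2029.
Adding 59 calendar days to May 14, 2029 gives Jul 12, 2029, which is the last day of the consultation period.
Adding 45 calendar days to Jul 12, 2029 gives Aug 26, 2029, which is the date on which the repair-or-replace obligation becomes due.

Aug 26, 2029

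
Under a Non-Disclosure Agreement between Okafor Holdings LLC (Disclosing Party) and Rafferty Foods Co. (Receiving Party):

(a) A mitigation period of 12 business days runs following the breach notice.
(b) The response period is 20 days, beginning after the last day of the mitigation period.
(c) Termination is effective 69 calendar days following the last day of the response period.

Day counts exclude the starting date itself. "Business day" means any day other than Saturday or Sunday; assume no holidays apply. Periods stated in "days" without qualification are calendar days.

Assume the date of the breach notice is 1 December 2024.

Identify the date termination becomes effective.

The last day of the mitigation period: counting 12 business days from Sunday, 1 December 2024 (Dec 2, Dec 3, Dec 4, Dec 5, …, Dec 13, Dec 16, Dec 17, skipping weekends) reaches Tuesday, 17 December 2024.
The last day of the response period: 20 calendar days after 17 December 2024 is 6 January 2025.
Adding 69 calendar days to 6 January 2025 gives 16 March 2025, which is the date termination becomes effective.

16 March 2025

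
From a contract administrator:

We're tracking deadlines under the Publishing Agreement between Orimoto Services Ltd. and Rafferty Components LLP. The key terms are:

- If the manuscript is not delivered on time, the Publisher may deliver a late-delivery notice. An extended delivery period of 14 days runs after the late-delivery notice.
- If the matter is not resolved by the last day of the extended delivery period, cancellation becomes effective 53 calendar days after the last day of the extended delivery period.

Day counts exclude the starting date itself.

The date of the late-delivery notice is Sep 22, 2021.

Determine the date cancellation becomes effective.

Adding 14 calendar days to Sep 22, 2021 gives Oct 6, 2021, which is the last day of the extended delivery period.
The date cancellation becomes effective: 53 calendar days after Oct 6, 2021 is Nov 28, 2021.

Nov 28, 2021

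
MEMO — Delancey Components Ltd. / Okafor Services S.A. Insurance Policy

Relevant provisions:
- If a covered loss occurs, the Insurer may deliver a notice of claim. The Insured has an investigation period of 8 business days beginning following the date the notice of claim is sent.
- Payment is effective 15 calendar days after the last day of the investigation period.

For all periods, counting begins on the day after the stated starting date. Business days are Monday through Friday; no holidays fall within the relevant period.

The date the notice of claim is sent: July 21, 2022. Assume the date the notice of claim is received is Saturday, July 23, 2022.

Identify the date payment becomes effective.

The last day of the investigation period: counting 8 business days from Thursday, July 21, 2022 (Jul 22, Jul 25, Jul 26, Jul 27, Jul 28, Jul 29, Aug 1, Aug 2, skipping weekends) reaches Tuesday, August 2, 2022.
Adding 15 calendar days to August 2, 2022 gives August 17, 2022, which is the date payment becomes effective.

August 17, 2022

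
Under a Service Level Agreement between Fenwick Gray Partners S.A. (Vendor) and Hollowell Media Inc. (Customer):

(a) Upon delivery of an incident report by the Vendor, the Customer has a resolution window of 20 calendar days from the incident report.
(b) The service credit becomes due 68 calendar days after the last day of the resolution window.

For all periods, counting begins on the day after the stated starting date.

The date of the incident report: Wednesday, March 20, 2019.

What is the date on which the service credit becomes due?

The last day of the resolution window: 20 calendar days after March 20, 2019 is April 9, 2019.
The date on which the service credit becomes due: April 9, 2019 + 68 days = June 16, 2019.

June 16, 2019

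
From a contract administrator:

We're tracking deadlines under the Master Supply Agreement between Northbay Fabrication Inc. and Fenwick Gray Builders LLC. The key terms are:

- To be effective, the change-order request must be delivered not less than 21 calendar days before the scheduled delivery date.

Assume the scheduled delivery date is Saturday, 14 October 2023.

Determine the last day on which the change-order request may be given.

23 September 2023

Counting back 21 calendar days from 14 October 2023 gives 23 September 2023.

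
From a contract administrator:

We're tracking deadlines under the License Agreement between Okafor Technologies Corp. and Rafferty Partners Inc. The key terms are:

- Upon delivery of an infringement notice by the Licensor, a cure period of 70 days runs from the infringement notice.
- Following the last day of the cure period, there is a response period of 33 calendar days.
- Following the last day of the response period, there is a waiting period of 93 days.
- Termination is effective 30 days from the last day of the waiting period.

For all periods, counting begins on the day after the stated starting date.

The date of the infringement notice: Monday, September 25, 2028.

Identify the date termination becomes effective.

The last day of the cure period: 70 calendar days after September 25, 2028 is December 4, 2028.
The last day of the response period: 33 calendar days after December 4, 2028 is January 6, 2029.
The last day of the waiting period: 93 calendar days after January 6, 2029 is April 9, 2029.
Adding 30 calendar days to April 9, 2029 gives May 9, 2029, which is the date termination becomes effective.

May 9, 2029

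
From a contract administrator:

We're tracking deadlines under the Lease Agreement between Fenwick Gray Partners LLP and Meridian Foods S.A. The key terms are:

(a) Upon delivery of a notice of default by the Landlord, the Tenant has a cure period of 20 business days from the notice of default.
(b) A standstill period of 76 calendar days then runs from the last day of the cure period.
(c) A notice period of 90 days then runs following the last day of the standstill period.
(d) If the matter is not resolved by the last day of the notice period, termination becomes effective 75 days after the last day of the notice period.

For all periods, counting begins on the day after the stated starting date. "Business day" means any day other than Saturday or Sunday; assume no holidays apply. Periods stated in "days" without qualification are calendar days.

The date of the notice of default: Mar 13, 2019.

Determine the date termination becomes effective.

The last day of the cure period: counting 20 business days from Wednesday, Mar 13, 2019 (Mar 14, Mar 15, Mar 18, Mar 19, …, Apr 8, Apr 9, Apr 10, skipping weekends) reaches Wednesday, Apr 10, 2019.
The last day of the standstill period: 76 calendar days after Apr 10, 2019 is Jun 25, 2019.
Adding 90 calendar days to Jun 25, 2019 gives Sep 23, 2019, which is the last day of the notice period.
Adding 75 calendar days to Sep 23, 2019 gives Dec 7, 2019, which is the date termination becomes effective.

Dec 7, 2019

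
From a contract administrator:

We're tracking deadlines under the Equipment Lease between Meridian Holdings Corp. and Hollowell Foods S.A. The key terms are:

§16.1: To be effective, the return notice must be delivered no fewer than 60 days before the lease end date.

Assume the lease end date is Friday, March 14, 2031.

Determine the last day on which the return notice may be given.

March 14, 2031 minus 60 days is January 13, 2031.

January 13, 2031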